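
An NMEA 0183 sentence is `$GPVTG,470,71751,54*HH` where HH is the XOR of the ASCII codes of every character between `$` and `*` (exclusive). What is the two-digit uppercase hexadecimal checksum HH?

XOR the ASCII codes of the payload characters:
  'G' = 0x47 → acc = 0x47
  'P' = 0x50 → acc = 0x17
  'V' = 0x56 → acc = 0x41
  'T' = 0x54 → acc = 0x15
  'G' = 0x47 → acc = 0x52
  ',' = 0x2C → acc = 0x7E
  '4' = 0x34 → acc = 0x4A
  '7' = 0x37 → acc = 0x7D
  '0' = 0x30 → acc = 0x4D
  ',' = 0x2C → acc = 0x61
  '7' = 0x37 → acc = 0x56
  '1' = 0x31 → acc = 0x67
  '7' = 0x37 → acc = 0x50
  '5' = 0x35 → acc = 0x65
  '1' = 0x31 → acc = 0x54
  ',' = 0x2C → acc = 0x78
  '5' = 0x35 → acc = 0x4D
  '4' = 0x34 → acc = 0x79
Checksum = 0x79.

79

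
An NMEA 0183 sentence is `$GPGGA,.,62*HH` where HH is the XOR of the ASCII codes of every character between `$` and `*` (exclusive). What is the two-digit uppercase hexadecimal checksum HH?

XOR the ASCII codes of the payload characters:
  'G' = 0x47 → acc = 0x47
  'P' = 0x50 → acc = 0x17
  'G' = 0x47 → acc = 0x50
  'G' = 0x47 → acc = 0x17
  'A' = 0x41 → acc = 0x56
  ',' = 0x2C → acc = 0x7A
  '.' = 0x2E → acc = 0x54
  ',' = 0x2C → acc = 0x78
  '6' = 0x36 → acc = 0x4E
  '2' = 0x32 → acc = 0x7C
Checksum = 0x7C.

7C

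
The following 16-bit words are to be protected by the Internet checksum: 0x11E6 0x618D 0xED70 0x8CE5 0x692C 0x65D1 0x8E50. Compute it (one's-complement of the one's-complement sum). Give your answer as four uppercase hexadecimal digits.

One's-complement addition (fold any carry out of bit 15 back into bit 0):
  0x11E6 + 0x618D = 0x07373
  0x7373 + 0xED70 = 0x160E3 → wrap carry → 0x60E4
  0x60E4 + 0x8CE5 = 0x0EDC9
  0xEDC9 + 0x692C = 0x156F5 → wrap carry → 0x56F6
  0x56F6 + 0x65D1 = 0x0BCC7
  0xBCC7 + 0x8E50 = 0x14B17 → wrap carry → 0x4B18
One's-complement sum = 0x4B18.
Checksum = ~0x4B18 & 0xFFFF = 0xB4E7.

B4E7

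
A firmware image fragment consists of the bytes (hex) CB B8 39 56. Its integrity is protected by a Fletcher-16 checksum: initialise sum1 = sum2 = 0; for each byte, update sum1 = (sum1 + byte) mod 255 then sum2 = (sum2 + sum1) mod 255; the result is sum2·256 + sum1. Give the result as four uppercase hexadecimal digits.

Running sums (mod 255):
  after byte 0 (CB): sum1=203, sum2=203
  after byte 1 (B8): sum1=132, sum2=80
  after byte 2 (39): sum1=189, sum2=14
  after byte 3 (56): sum1=20, sum2=34
Checksum = sum2·256 + sum1 = 34·256 + 20 = 8724 = 0x2214.

2214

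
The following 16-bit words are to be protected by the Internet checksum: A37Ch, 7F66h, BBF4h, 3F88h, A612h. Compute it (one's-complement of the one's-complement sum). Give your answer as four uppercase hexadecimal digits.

One's-complement addition (fold any carry out of bit 15 back into bit 0):
  0xA37C + 0x7F66 = 0x122E2 → wrap carry → 0x22E3
  0x22E3 + 0xBBF4 = 0x0DED7
  0xDED7 + 0x3F88 = 0x11E5F → wrap carry → 0x1E60
  0x1E60 + 0xA612 = 0x0C472
One's-complement sum = 0xC472.
Checksum = ~0xC472 & 0xFFFF = 0x3B8D.

3B8D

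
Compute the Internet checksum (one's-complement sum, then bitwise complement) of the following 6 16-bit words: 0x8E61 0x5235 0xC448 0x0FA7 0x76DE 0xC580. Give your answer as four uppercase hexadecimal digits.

One's-complement addition (fold any carry out of bit 15 back into bit 0):
  0x8E61 + 0x5235 = 0x0E096
  0xE096 + 0xC448 = 0x1A4DE → wrap carry → 0xA4DF
  0xA4DF + 0x0FA7 = 0x0B486
  0xB486 + 0x76DE = 0x12B64 → wrap carry → 0x2B65
  0x2B65 + 0xC580 = 0x0F0E5
One's-complement sum = 0xF0E5.
Checksum = ~0xF0E5 & 0xFFFF = 0x0F1A.

0F1A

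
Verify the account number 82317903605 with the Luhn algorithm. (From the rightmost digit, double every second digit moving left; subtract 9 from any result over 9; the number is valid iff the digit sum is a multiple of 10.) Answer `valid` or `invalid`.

valid

From the right, keep odd positions and double even positions (subtract 9 from any doubled value over 9):
  doubled (positions 2,4,...): 0 6 9 2 4 → sum 21
  kept (positions 1,3,...): 5 6 0 7 3 8 → sum 29
Total = 50.
50 mod 10 = 0, so the number is valid.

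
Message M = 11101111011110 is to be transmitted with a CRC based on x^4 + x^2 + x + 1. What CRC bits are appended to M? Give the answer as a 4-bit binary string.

Append 4 zeros: 111011110111100000. Divide by 10111 (XOR where the leading bit is 1):
  pos 0: 11101 XOR 10111 = 01010
  pos 1: 10101 XOR 10111 = 00010
  pos 4: 10110 XOR 10111 = 00001
  pos 8: 11111 XOR 10111 = 01000
  pos 9: 10000 XOR 10111 = 00111
  pos 11: 11100 XOR 10111 = 01011
  pos 12: 10110 XOR 10111 = 00001
Remainder (last 4 bits) = 0010. This is the CRC / FCS.

0010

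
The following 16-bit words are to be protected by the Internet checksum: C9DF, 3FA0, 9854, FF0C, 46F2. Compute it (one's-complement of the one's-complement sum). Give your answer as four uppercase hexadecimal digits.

182C

One's-complement addition (fold any carry out of bit 15 back into bit 0):
  0xC9DF + 0x3FA0 = 0x1097F → wrap carry → 0x0980
  0x0980 + 0x9854 = 0x0A1D4
  0xA1D4 + 0xFF0C = 0x1A0E0 → wrap carry → 0xA0E1
  0xA0E1 + 0x46F2 = 0x0E7D3
One's-complement sum = 0xE7D3.
Checksum = ~0xE7D3 & 0xFFFF = 0x182C.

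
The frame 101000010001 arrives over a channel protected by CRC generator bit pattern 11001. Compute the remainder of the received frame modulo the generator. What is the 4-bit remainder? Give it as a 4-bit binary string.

0000

Modulo-2 division of 101000010001 by 11001:
  pos 0: 10100 XOR 11001 = 01101
  pos 1: 11010 XOR 11001 = 00011
  pos 4: 11010 XOR 11001 = 00011
  pos 7: 11001 XOR 11001 = 00000
Remainder = 0000 (zero — the frame passes the CRC check).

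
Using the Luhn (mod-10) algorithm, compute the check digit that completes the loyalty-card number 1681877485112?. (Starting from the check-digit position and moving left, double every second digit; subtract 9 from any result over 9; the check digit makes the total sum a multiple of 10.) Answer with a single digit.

Partial digits right→left: 2 1 1 5 8 4 7 7 8 1 8 6 1
Double every second digit counting from the check-digit position (so the 1st, 3rd, 5th, ... of the partial from the right).
  doubled (with −9 where >9): 4 2 7 5 7 7 2 → sum 34
  kept as-is: 1 5 4 7 1 6 → sum 24
Total = 34 + 24 = 58.
Check digit = (10 − (58 mod 10)) mod 10 = 2.

2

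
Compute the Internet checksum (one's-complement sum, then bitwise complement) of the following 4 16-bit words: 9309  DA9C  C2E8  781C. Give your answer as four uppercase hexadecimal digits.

5754

One's-complement addition (fold any carry out of bit 15 back into bit 0):
  0x9309 + 0xDA9C = 0x16DA5 → wrap carry → 0x6DA6
  0x6DA6 + 0xC2E8 = 0x1308E → wrap carry → 0x308F
  0x308F + 0x781C = 0x0A8AB
One's-complement sum = 0xA8AB.
Checksum = ~0xA8AB & 0xFFFF = 0x5754.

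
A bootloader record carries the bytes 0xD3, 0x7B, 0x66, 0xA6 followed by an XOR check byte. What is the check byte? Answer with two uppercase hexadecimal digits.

XOR the bytes together:
  start with 0xD3
  0xD3 ⊕ 0x7B = 0xA8
  0xA8 ⊕ 0x66 = 0xCE
  0xCE ⊕ 0xA6 = 0x68

68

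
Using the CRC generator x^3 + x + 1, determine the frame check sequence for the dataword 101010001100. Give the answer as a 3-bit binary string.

111

Append 3 zeros: 101010001100000. Divide by 1011 (XOR where the leading bit is 1):
  pos 0: 1010 XOR 1011 = 0001
  pos 3: 1100 XOR 1011 = 0111
  pos 4: 1110 XOR 1011 = 0101
  pos 5: 1011 XOR 1011 = 0000
  pos 9: 1000 XOR 1011 = 0011
  pos 11: 1100 XOR 1011 = 0111
Remainder (last 3 bits) = 111. This is the CRC / FCS.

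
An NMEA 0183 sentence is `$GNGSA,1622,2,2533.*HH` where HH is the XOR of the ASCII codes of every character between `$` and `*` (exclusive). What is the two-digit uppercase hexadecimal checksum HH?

XOR the ASCII codes of the payload characters:
  'G' = 0x47 → acc = 0x47
  'N' = 0x4E → acc = 0x09
  'G' = 0x47 → acc = 0x4E
  'S' = 0x53 → acc = 0x1D
  'A' = 0x41 → acc = 0x5C
  ',' = 0x2C → acc = 0x70
  '1' = 0x31 → acc = 0x41
  '6' = 0x36 → acc = 0x77
  '2' = 0x32 → acc = 0x45
  '2' = 0x32 → acc = 0x77
  ',' = 0x2C → acc = 0x5B
  '2' = 0x32 → acc = 0x69
  ',' = 0x2C → acc = 0x45
  '2' = 0x32 → acc = 0x77
  '5' = 0x35 → acc = 0x42
  '3' = 0x33 → acc = 0x71
  '3' = 0x33 → acc = 0x42
  '.' = 0x2E → acc = 0x6C
Checksum = 0x6C.

6C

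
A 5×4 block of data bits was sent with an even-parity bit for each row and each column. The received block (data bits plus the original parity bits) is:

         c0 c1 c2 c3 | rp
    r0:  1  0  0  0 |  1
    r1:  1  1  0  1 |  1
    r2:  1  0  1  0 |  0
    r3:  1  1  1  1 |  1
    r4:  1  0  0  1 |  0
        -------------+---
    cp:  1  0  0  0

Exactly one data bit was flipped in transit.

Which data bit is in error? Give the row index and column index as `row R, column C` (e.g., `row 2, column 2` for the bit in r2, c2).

row 3, column 3

Recompute each row's even parity and compare to rp:
  r0: data parity 1, sent rp 1 → ok
  r1: data parity 1, sent rp 1 → ok
  r2: data parity 0, sent rp 0 → ok
  r3: data parity 0, sent rp 1 → mismatch
  r4: data parity 0, sent rp 0 → ok
Recompute each column's even parity and compare to cp:
  c0: data parity 1, sent cp 1 → ok
  c1: data parity 0, sent cp 0 → ok
  c2: data parity 0, sent cp 0 → ok
  c3: data parity 1, sent cp 0 → mismatch
Exactly one row (r3) and one column (c3) fail → the flipped bit is at their intersection.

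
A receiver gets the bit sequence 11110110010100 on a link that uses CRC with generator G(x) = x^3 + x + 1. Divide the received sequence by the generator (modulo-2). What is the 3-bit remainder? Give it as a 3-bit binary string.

110

Modulo-2 division of 11110110010100 by 1011:
  pos 0: 1111 XOR 1011 = 0100
  pos 1: 1000 XOR 1011 = 0011
  pos 3: 1111 XOR 1011 = 0100
  pos 4: 1000 XOR 1011 = 0011
  pos 6: 1101 XOR 1011 = 0110
  pos 7: 1100 XOR 1011 = 0111
  pos 8: 1111 XOR 1011 = 0100
  pos 9: 1000 XOR 1011 = 0011
Remainder = 110 (nonzero — an error is detected).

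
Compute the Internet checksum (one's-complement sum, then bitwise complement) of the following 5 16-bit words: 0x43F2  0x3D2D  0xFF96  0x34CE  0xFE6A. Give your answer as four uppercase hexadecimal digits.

4C10

One's-complement addition (fold any carry out of bit 15 back into bit 0):
  0x43F2 + 0x3D2D = 0x0811F
  0x811F + 0xFF96 = 0x180B5 → wrap carry → 0x80B6
  0x80B6 + 0x34CE = 0x0B584
  0xB584 + 0xFE6A = 0x1B3EE → wrap carry → 0xB3EF
One's-complement sum = 0xB3EF.
Checksum = ~0xB3EF & 0xFFFF = 0x4C10.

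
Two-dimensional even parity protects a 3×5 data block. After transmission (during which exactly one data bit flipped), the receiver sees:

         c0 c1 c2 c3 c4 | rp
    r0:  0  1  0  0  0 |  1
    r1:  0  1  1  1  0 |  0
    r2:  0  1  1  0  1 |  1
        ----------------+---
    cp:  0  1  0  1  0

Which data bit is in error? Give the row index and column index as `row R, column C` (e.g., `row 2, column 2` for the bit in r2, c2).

Recompute each row's even parity and compare to rp:
  r0: data parity 1, sent rp 1 → ok
  r1: data parity 1, sent rp 0 → mismatch
  r2: data parity 1, sent rp 1 → ok
Recompute each column's even parity and compare to cp:
  c0: data parity 0, sent cp 0 → ok
  c1: data parity 1, sent cp 1 → ok
  c2: data parity 0, sent cp 0 → ok
  c3: data parity 1, sent cp 1 → ok
  c4: data parity 1, sent cp 0 → mismatch
Exactly one row (r1) and one column (c4) fail → the flipped bit is at their intersection.

row 1, column 4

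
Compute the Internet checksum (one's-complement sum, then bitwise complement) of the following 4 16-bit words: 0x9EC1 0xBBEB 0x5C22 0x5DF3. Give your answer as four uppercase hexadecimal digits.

EB3C

One's-complement addition (fold any carry out of bit 15 back into bit 0):
  0x9EC1 + 0xBBEB = 0x15AAC → wrap carry → 0x5AAD
  0x5AAD + 0x5C22 = 0x0B6CF
  0xB6CF + 0x5DF3 = 0x114C2 → wrap carry → 0x14C3
One's-complement sum = 0x14C3.
Checksum = ~0x14C3 & 0xFFFF = 0xEB3C.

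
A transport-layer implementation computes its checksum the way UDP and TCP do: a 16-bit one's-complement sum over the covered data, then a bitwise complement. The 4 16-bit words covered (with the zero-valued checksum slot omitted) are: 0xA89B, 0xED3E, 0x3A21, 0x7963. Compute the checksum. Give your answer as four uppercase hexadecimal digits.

B6A0

One's-complement addition (fold any carry out of bit 15 back into bit 0):
  0xA89B + 0xED3E = 0x195D9 → wrap carry → 0x95DA
  0x95DA + 0x3A21 = 0x0CFFB
  0xCFFB + 0x7963 = 0x1495E → wrap carry → 0x495F
One's-complement sum = 0x495F.
Checksum = ~0x495F & 0xFFFF = 0xB6A0.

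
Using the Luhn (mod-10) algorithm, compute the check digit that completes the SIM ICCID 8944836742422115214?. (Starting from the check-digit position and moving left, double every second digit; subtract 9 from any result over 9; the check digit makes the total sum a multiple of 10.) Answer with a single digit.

7

Partial digits right→left: 4 1 2 5 1 1 2 2 4 2 4 7 6 3 8 4 4 9 8
Double every second digit counting from the check-digit position (so the 1st, 3rd, 5th, ... of the partial from the right).
  doubled (with −9 where >9): 8 4 2 4 8 8 3 7 8 7 → sum 59
  kept as-is: 1 5 1 2 2 7 3 4 9 → sum 34
Total = 59 + 34 = 93.
Check digit = (10 − (93 mod 10)) mod 10 = 7.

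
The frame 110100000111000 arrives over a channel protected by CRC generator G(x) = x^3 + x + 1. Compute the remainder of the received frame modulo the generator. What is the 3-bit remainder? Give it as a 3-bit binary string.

000

Modulo-2 division of 110100000111000 by 1011:
  pos 0: 1101 XOR 1011 = 0110
  pos 1: 1100 XOR 1011 = 0111
  pos 2: 1110 XOR 1011 = 0101
  pos 3: 1010 XOR 1011 = 0001
  pos 6: 1001 XOR 1011 = 0010
  pos 8: 1011 XOR 1011 = 0000
Remainder = 000 (zero — the frame passes the CRC check).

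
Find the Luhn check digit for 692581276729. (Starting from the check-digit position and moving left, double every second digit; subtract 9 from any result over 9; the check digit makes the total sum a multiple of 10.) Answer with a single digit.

3

Partial digits right→left: 9 2 7 6 7 2 1 8 5 2 9 6
Double every second digit counting from the check-digit position (so the 1st, 3rd, 5th, ... of the partial from the right).
  doubled (with −9 where >9): 9 5 5 2 1 9 → sum 31
  kept as-is: 2 6 2 8 2 6 → sum 26
Total = 31 + 26 = 57.
Check digit = (10 − (57 mod 10)) mod 10 = 3.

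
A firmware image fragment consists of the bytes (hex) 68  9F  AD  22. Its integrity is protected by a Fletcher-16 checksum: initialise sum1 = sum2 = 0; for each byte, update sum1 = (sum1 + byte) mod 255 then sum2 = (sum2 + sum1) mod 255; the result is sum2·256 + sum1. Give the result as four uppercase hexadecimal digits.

Running sums (mod 255):
  after byte 0 (68): sum1=104, sum2=104
  after byte 1 (9F): sum1=8, sum2=112
  after byte 2 (AD): sum1=181, sum2=38
  after byte 3 (22): sum1=215, sum2=253
Checksum = sum2·256 + sum1 = 253·256 + 215 = 64983 = 0xFDD7.

FDD7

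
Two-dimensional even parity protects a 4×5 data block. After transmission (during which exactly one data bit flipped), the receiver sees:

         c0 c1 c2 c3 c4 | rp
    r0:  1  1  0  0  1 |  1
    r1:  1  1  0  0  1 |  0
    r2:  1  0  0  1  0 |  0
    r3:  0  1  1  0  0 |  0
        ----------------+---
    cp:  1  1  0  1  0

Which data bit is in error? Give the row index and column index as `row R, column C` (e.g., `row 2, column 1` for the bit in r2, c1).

row 1, column 2

Recompute each row's even parity and compare to rp:
  r0: data parity 1, sent rp 1 → ok
  r1: data parity 1, sent rp 0 → mismatch
  r2: data parity 0, sent rp 0 → ok
  r3: data parity 0, sent rp 0 → ok
Recompute each column's even parity and compare to cp:
  c0: data parity 1, sent cp 1 → ok
  c1: data parity 1, sent cp 1 → ok
  c2: data parity 1, sent cp 0 → mismatch
  c3: data parity 1, sent cp 1 → ok
  c4: data parity 0, sent cp 0 → ok
Exactly one row (r1) and one column (c2) fail → the flipped bit is at their intersection.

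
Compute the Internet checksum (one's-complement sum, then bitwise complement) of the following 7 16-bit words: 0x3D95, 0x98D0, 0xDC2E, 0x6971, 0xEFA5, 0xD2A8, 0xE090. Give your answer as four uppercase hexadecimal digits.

411A

One's-complement addition (fold any carry out of bit 15 back into bit 0):
  0x3D95 + 0x98D0 = 0x0D665
  0xD665 + 0xDC2E = 0x1B293 → wrap carry → 0xB294
  0xB294 + 0x6971 = 0x11C05 → wrap carry → 0x1C06
  0x1C06 + 0xEFA5 = 0x10BAB → wrap carry → 0x0BAC
  0x0BAC + 0xD2A8 = 0x0DE54
  0xDE54 + 0xE090 = 0x1BEE4 → wrap carry → 0xBEE5
One's-complement sum = 0xBEE5.
Checksum = ~0xBEE5 & 0xFFFF = 0x411A.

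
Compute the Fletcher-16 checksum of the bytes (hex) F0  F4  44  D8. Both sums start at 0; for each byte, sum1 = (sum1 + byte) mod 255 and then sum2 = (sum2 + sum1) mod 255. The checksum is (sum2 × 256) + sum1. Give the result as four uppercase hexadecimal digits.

0403

Running sums (mod 255):
  after byte 0 (F0): sum1=240, sum2=240
  after byte 1 (F4): sum1=229, sum2=214
  after byte 2 (44): sum1=42, sum2=1
  after byte 3 (D8): sum1=3, sum2=4
Checksum = sum2·256 + sum1 = 4·256 + 3 = 1027 = 0x0403.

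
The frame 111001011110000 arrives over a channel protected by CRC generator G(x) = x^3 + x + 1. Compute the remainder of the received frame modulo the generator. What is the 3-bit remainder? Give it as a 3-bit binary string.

Modulo-2 division of 111001011110000 by 1011:
  pos 0: 1110 XOR 1011 = 0101
  pos 1: 1010 XOR 1011 = 0001
  pos 4: 1101 XOR 1011 = 0110
  pos 5: 1101 XOR 1011 = 0110
  pos 6: 1101 XOR 1011 = 0110
  pos 7: 1101 XOR 1011 = 0110
  pos 8: 1100 XOR 1011 = 0111
  pos 9: 1110 XOR 1011 = 0101
  pos 10: 1010 XOR 1011 = 0001
Remainder = 010 (nonzero — an error is detected).

010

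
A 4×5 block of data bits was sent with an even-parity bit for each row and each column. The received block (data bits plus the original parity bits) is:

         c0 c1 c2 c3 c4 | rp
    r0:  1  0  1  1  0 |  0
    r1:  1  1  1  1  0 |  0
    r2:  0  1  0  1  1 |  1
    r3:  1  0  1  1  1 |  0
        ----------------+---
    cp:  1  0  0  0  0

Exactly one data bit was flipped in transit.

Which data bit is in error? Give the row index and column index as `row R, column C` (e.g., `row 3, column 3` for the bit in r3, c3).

Recompute each row's even parity and compare to rp:
  r0: data parity 1, sent rp 0 → mismatch
  r1: data parity 0, sent rp 0 → ok
  r2: data parity 1, sent rp 1 → ok
  r3: data parity 0, sent rp 0 → ok
Recompute each column's even parity and compare to cp:
  c0: data parity 1, sent cp 1 → ok
  c1: data parity 0, sent cp 0 → ok
  c2: data parity 1, sent cp 0 → mismatch
  c3: data parity 0, sent cp 0 → ok
  c4: data parity 0, sent cp 0 → ok
Exactly one row (r0) and one column (c2) fail → the flipped bit is at their intersection.

row 0, column 2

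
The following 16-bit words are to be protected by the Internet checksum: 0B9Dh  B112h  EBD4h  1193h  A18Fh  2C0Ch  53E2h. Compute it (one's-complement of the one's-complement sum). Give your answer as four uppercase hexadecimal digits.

246A

One's-complement addition (fold any carry out of bit 15 back into bit 0):
  0x0B9D + 0xB112 = 0x0BCAF
  0xBCAF + 0xEBD4 = 0x1A883 → wrap carry → 0xA884
  0xA884 + 0x1193 = 0x0BA17
  0xBA17 + 0xA18F = 0x15BA6 → wrap carry → 0x5BA7
  0x5BA7 + 0x2C0C = 0x087B3
  0x87B3 + 0x53E2 = 0x0DB95
One's-complement sum = 0xDB95.
Checksum = ~0xDB95 & 0xFFFF = 0x246A.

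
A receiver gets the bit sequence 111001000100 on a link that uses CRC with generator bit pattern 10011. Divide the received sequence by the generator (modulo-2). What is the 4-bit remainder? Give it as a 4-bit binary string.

Modulo-2 division of 111001000100 by 10011:
  pos 0: 11100 XOR 10011 = 01111
  pos 1: 11111 XOR 10011 = 01100
  pos 2: 11000 XOR 10011 = 01011
  pos 3: 10110 XOR 10011 = 00101
  pos 5: 10101 XOR 10011 = 00110
  pos 7: 11000 XOR 10011 = 01011
Remainder = 1011 (nonzero — an error is detected).

1011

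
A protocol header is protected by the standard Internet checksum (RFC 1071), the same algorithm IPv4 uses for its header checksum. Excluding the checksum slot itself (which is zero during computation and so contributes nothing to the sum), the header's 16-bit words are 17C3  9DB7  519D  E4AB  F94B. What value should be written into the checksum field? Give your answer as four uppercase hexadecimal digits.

One's-complement addition (fold any carry out of bit 15 back into bit 0):
  0x17C3 + 0x9DB7 = 0x0B57A
  0xB57A + 0x519D = 0x10717 → wrap carry → 0x0718
  0x0718 + 0xE4AB = 0x0EBC3
  0xEBC3 + 0xF94B = 0x1E50E → wrap carry → 0xE50F
One's-complement sum = 0xE50F.
Checksum = ~0xE50F & 0xFFFF = 0x1AF0.

1AF0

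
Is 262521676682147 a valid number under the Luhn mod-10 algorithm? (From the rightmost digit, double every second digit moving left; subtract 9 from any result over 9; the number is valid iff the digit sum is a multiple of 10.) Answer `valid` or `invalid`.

From the right, keep odd positions and double even positions (subtract 9 from any doubled value over 9):
  doubled (positions 2,4,...): 8 4 3 5 2 1 3 → sum 26
  kept (positions 1,3,...): 7 1 8 6 6 2 2 2 → sum 34
Total = 60.
60 mod 10 = 0, so the number is valid.

valid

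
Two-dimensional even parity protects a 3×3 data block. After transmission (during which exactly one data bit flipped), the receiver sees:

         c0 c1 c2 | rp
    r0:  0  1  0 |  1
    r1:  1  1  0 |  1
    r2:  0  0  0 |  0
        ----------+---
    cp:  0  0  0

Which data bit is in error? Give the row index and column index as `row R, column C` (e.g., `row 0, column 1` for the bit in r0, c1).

Recompute each row's even parity and compare to rp:
  r0: data parity 1, sent rp 1 → ok
  r1: data parity 0, sent rp 1 → mismatch
  r2: data parity 0, sent rp 0 → ok
Recompute each column's even parity and compare to cp:
  c0: data parity 1, sent cp 0 → mismatch
  c1: data parity 0, sent cp 0 → ok
  c2: data parity 0, sent cp 0 → ok
Exactly one row (r1) and one column (c0) fail → the flipped bit is at their intersection.

row 1, column 0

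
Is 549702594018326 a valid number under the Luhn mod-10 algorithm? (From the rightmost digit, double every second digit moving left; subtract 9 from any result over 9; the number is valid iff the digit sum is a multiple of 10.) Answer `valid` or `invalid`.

valid

From the right, keep odd positions and double even positions (subtract 9 from any doubled value over 9):
  doubled (positions 2,4,...): 4 7 0 9 4 5 8 → sum 37
  kept (positions 1,3,...): 6 3 1 4 5 0 9 5 → sum 33
Total = 70.
70 mod 10 = 0, so the number is valid.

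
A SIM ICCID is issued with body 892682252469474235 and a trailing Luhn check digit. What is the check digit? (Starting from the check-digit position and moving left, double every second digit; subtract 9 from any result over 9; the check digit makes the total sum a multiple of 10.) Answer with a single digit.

7

Partial digits right→left: 5 3 2 4 7 4 9 6 4 2 5 2 2 8 6 2 9 8
Double every second digit counting from the check-digit position (so the 1st, 3rd, 5th, ... of the partial from the right).
  doubled (with −9 where >9): 1 4 5 9 8 1 4 3 9 → sum 44
  kept as-is: 3 4 4 6 2 2 8 2 8 → sum 39
Total = 44 + 39 = 83.
Check digit = (10 − (83 mod 10)) mod 10 = 7.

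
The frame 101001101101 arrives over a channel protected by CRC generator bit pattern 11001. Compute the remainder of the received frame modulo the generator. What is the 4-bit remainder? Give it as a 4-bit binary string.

0001

Modulo-2 division of 101001101101 by 11001:
  pos 0: 10100 XOR 11001 = 01101
  pos 1: 11011 XOR 11001 = 00010
  pos 4: 10101 XOR 11001 = 01100
  pos 5: 11001 XOR 11001 = 00000
Remainder = 0001 (nonzero — an error is detected).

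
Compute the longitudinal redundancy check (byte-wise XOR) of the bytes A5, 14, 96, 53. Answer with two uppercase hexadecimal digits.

74

XOR the bytes together:
  start with 0xA5
  0xA5 ⊕ 0x14 = 0xB1
  0xB1 ⊕ 0x96 = 0x27
  0x27 ⊕ 0x53 = 0x74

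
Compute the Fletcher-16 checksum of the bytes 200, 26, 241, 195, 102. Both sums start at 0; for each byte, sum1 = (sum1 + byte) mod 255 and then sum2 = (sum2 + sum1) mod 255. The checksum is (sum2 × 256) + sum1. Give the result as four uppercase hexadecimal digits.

18FE

Running sums (mod 255):
  after byte 0 (200): sum1=200, sum2=200
  after byte 1 (26): sum1=226, sum2=171
  after byte 2 (241): sum1=212, sum2=128
  after byte 3 (195): sum1=152, sum2=25
  after byte 4 (102): sum1=254, sum2=24
Checksum = sum2·256 + sum1 = 24·256 + 254 = 6398 = 0x18FE.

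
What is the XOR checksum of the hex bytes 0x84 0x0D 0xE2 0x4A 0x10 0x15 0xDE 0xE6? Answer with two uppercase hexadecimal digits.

1C

XOR the bytes together:
  start with 0x84
  0x84 ⊕ 0x0D = 0x89
  0x89 ⊕ 0xE2 = 0x6B
  0x6B ⊕ 0x4A = 0x21
  0x21 ⊕ 0x10 = 0x31
  0x31 ⊕ 0x15 = 0x24
  0x24 ⊕ 0xDE = 0xFA
  0xFA ⊕ 0xE6 = 0x1C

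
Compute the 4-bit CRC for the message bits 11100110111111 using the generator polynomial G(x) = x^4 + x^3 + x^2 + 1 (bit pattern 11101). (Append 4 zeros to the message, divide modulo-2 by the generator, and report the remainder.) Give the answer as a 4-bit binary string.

Append 4 zeros: 111001101111110000. Divide by 11101 (XOR where the leading bit is 1):
  pos 0: 11100 XOR 11101 = 00001
  pos 4: 11101 XOR 11101 = 00000
  pos 9: 11111 XOR 11101 = 00010
  pos 12: 10000 XOR 11101 = 01101
  pos 13: 11010 XOR 11101 = 00111
Remainder (last 4 bits) = 0111. This is the CRC / FCS.

0111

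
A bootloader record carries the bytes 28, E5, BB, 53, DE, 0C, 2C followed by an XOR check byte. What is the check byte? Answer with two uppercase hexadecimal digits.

XOR the bytes together:
  start with 0x28
  0x28 ⊕ 0xE5 = 0xCD
  0xCD ⊕ 0xBB = 0x76
  0x76 ⊕ 0x53 = 0x25
  0x25 ⊕ 0xDE = 0xFB
  0xFB ⊕ 0x0C = 0xF7
  0xF7 ⊕ 0x2C = 0xDB

DB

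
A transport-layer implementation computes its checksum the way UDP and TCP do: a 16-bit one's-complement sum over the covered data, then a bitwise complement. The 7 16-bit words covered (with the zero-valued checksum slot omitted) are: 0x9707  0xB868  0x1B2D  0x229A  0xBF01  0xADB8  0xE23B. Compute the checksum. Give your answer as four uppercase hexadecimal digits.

One's-complement addition (fold any carry out of bit 15 back into bit 0):
  0x9707 + 0xB868 = 0x14F6F → wrap carry → 0x4F70
  0x4F70 + 0x1B2D = 0x06A9D
  0x6A9D + 0x229A = 0x08D37
  0x8D37 + 0xBF01 = 0x14C38 → wrap carry → 0x4C39
  0x4C39 + 0xADB8 = 0x0F9F1
  0xF9F1 + 0xE23B = 0x1DC2C → wrap carry → 0xDC2D
One's-complement sum = 0xDC2D.
Checksum = ~0xDC2D & 0xFFFF = 0x23D2.

23D2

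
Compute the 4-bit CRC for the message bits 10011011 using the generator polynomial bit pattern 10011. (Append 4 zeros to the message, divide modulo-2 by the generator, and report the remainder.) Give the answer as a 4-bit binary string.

0101

Append 4 zeros: 100110110000. Divide by 10011 (XOR where the leading bit is 1):
  pos 0: 10011 XOR 10011 = 00000
  pos 6: 11000 XOR 10011 = 01011
  pos 7: 10110 XOR 10011 = 00101
Remainder (last 4 bits) = 0101. This is the CRC / FCS.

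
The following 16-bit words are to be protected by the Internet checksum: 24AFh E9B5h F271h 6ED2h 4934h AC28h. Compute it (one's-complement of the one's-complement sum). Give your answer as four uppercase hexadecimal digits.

One's-complement addition (fold any carry out of bit 15 back into bit 0):
  0x24AF + 0xE9B5 = 0x10E64 → wrap carry → 0x0E65
  0x0E65 + 0xF271 = 0x100D6 → wrap carry → 0x00D7
  0x00D7 + 0x6ED2 = 0x06FA9
  0x6FA9 + 0x4934 = 0x0B8DD
  0xB8DD + 0xAC28 = 0x16505 → wrap carry → 0x6506
One's-complement sum = 0x6506.
Checksum = ~0x6506 & 0xFFFF = 0x9AF9.

9AF9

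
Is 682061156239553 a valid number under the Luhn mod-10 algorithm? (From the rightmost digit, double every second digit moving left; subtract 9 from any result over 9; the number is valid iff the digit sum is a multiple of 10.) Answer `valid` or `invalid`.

invalid

From the right, keep odd positions and double even positions (subtract 9 from any doubled value over 9):
  doubled (positions 2,4,...): 1 9 4 1 2 0 7 → sum 24
  kept (positions 1,3,...): 3 5 3 6 1 6 2 6 → sum 32
Total = 56.
56 mod 10 = 6, so the number is invalid.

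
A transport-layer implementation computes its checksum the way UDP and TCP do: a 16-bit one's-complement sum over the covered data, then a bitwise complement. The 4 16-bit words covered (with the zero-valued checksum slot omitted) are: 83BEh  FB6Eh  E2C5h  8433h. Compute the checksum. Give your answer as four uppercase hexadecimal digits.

One's-complement addition (fold any carry out of bit 15 back into bit 0):
  0x83BE + 0xFB6E = 0x17F2C → wrap carry → 0x7F2D
  0x7F2D + 0xE2C5 = 0x161F2 → wrap carry → 0x61F3
  0x61F3 + 0x8433 = 0x0E626
One's-complement sum = 0xE626.
Checksum = ~0xE626 & 0xFFFF = 0x19D9.

19D9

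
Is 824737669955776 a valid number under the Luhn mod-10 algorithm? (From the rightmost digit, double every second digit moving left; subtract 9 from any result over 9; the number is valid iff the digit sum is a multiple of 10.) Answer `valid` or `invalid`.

From the right, keep odd positions and double even positions (subtract 9 from any doubled value over 9):
  doubled (positions 2,4,...): 5 1 9 3 5 5 4 → sum 32
  kept (positions 1,3,...): 6 7 5 9 6 3 4 8 → sum 48
Total = 80.
80 mod 10 = 0, so the number is valid.

valid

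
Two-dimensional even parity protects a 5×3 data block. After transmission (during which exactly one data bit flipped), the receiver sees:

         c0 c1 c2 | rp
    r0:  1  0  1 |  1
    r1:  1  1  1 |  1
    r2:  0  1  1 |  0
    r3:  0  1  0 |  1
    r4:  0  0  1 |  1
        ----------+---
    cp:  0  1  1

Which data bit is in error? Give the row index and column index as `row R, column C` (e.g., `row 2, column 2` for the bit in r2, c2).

row 0, column 2

Recompute each row's even parity and compare to rp:
  r0: data parity 0, sent rp 1 → mismatch
  r1: data parity 1, sent rp 1 → ok
  r2: data parity 0, sent rp 0 → ok
  r3: data parity 1, sent rp 1 → ok
  r4: data parity 1, sent rp 1 → ok
Recompute each column's even parity and compare to cp:
  c0: data parity 0, sent cp 0 → ok
  c1: data parity 1, sent cp 1 → ok
  c2: data parity 0, sent cp 1 → mismatch
Exactly one row (r0) and one column (c2) fail → the flipped bit is at their intersection.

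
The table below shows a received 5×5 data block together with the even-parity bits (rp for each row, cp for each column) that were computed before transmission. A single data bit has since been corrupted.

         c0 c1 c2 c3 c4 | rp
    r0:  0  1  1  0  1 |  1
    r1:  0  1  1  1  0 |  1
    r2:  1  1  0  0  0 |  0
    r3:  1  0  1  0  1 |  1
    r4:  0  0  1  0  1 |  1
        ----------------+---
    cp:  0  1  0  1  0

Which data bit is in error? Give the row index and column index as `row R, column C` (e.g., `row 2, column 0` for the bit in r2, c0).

Recompute each row's even parity and compare to rp:
  r0: data parity 1, sent rp 1 → ok
  r1: data parity 1, sent rp 1 → ok
  r2: data parity 0, sent rp 0 → ok
  r3: data parity 1, sent rp 1 → ok
  r4: data parity 0, sent rp 1 → mismatch
Recompute each column's even parity and compare to cp:
  c0: data parity 0, sent cp 0 → ok
  c1: data parity 1, sent cp 1 → ok
  c2: data parity 0, sent cp 0 → ok
  c3: data parity 1, sent cp 1 → ok
  c4: data parity 1, sent cp 0 → mismatch
Exactly one row (r4) and one column (c4) fail → the flipped bit is at their intersection.

row 4, column 4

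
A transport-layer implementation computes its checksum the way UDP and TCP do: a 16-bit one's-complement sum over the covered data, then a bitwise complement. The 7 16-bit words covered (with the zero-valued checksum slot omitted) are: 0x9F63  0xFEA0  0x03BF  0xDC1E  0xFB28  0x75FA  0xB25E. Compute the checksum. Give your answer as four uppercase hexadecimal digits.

5E9B

One's-complement addition (fold any carry out of bit 15 back into bit 0):
  0x9F63 + 0xFEA0 = 0x19E03 → wrap carry → 0x9E04
  0x9E04 + 0x03BF = 0x0A1C3
  0xA1C3 + 0xDC1E = 0x17DE1 → wrap carry → 0x7DE2
  0x7DE2 + 0xFB28 = 0x1790A → wrap carry → 0x790B
  0x790B + 0x75FA = 0x0EF05
  0xEF05 + 0xB25E = 0x1A163 → wrap carry → 0xA164
One's-complement sum = 0xA164.
Checksum = ~0xA164 & 0xFFFF = 0x5E9B.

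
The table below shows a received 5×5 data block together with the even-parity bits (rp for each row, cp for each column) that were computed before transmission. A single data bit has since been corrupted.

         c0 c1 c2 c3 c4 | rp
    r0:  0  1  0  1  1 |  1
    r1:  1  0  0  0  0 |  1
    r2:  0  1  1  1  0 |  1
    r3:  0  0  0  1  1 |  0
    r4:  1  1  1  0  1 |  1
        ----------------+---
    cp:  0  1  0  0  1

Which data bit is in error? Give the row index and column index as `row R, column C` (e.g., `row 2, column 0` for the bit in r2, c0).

Recompute each row's even parity and compare to rp:
  r0: data parity 1, sent rp 1 → ok
  r1: data parity 1, sent rp 1 → ok
  r2: data parity 1, sent rp 1 → ok
  r3: data parity 0, sent rp 0 → ok
  r4: data parity 0, sent rp 1 → mismatch
Recompute each column's even parity and compare to cp:
  c0: data parity 0, sent cp 0 → ok
  c1: data parity 1, sent cp 1 → ok
  c2: data parity 0, sent cp 0 → ok
  c3: data parity 1, sent cp 0 → mismatch
  c4: data parity 1, sent cp 1 → ok
Exactly one row (r4) and one column (c3) fail → the flipped bit is at their intersection.

row 4, column 3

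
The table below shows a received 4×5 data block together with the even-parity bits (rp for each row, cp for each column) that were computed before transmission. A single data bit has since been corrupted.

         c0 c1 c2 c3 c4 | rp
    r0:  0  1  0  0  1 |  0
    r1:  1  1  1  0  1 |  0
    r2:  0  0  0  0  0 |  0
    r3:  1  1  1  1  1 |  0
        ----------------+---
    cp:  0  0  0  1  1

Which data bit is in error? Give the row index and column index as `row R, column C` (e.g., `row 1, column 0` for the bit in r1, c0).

Recompute each row's even parity and compare to rp:
  r0: data parity 0, sent rp 0 → ok
  r1: data parity 0, sent rp 0 → ok
  r2: data parity 0, sent rp 0 → ok
  r3: data parity 1, sent rp 0 → mismatch
Recompute each column's even parity and compare to cp:
  c0: data parity 0, sent cp 0 → ok
  c1: data parity 1, sent cp 0 → mismatch
  c2: data parity 0, sent cp 0 → ok
  c3: data parity 1, sent cp 1 → ok
  c4: data parity 1, sent cp 1 → ok
Exactly one row (r3) and one column (c1) fail → the flipped bit is at their intersection.

row 3, column 1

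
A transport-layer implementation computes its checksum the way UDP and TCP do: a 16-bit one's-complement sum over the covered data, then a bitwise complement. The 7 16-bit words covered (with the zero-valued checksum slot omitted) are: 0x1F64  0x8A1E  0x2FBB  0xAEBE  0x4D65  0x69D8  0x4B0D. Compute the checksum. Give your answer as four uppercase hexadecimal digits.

One's-complement addition (fold any carry out of bit 15 back into bit 0):
  0x1F64 + 0x8A1E = 0x0A982
  0xA982 + 0x2FBB = 0x0D93D
  0xD93D + 0xAEBE = 0x187FB → wrap carry → 0x87FC
  0x87FC + 0x4D65 = 0x0D561
  0xD561 + 0x69D8 = 0x13F39 → wrap carry → 0x3F3A
  0x3F3A + 0x4B0D = 0x08A47
One's-complement sum = 0x8A47.
Checksum = ~0x8A47 & 0xFFFF = 0x75B8.

75B8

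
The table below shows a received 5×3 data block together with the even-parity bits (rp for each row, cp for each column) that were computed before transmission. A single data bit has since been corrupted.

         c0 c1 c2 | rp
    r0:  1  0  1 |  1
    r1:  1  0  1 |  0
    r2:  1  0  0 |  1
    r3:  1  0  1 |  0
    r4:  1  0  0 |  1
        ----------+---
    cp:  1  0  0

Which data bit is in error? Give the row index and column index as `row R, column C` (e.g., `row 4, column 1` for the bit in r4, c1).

Recompute each row's even parity and compare to rp:
  r0: data parity 0, sent rp 1 → mismatch
  r1: data parity 0, sent rp 0 → ok
  r2: data parity 1, sent rp 1 → ok
  r3: data parity 0, sent rp 0 → ok
  r4: data parity 1, sent rp 1 → ok
Recompute each column's even parity and compare to cp:
  c0: data parity 1, sent cp 1 → ok
  c1: data parity 0, sent cp 0 → ok
  c2: data parity 1, sent cp 0 → mismatch
Exactly one row (r0) and one column (c2) fail → the flipped bit is at their intersection.

row 0, column 2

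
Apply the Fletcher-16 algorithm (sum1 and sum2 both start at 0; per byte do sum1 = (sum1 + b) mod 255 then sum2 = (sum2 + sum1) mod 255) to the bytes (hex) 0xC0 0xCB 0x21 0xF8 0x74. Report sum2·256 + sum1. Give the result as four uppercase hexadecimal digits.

Running sums (mod 255):
  after byte 0 (0xC0): sum1=192, sum2=192
  after byte 1 (0xCB): sum1=140, sum2=77
  after byte 2 (0x21): sum1=173, sum2=250
  after byte 3 (0xF8): sum1=166, sum2=161
  after byte 4 (0x74): sum1=27, sum2=188
Checksum = sum2·256 + sum1 = 188·256 + 27 = 48155 = 0xBC1B.

BC1B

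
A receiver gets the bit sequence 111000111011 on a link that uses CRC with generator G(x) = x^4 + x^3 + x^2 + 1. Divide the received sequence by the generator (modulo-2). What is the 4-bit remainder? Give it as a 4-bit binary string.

0000

Modulo-2 division of 111000111011 by 11101:
  pos 0: 11100 XOR 11101 = 00001
  pos 4: 10111 XOR 11101 = 01010
  pos 5: 10100 XOR 11101 = 01001
  pos 6: 10011 XOR 11101 = 01110
  pos 7: 11101 XOR 11101 = 00000
Remainder = 0000 (zero — the frame passes the CRC check).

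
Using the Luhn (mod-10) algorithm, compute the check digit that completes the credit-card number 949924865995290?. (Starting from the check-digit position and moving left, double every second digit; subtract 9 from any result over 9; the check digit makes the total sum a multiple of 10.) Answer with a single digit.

1

Partial digits right→left: 0 9 2 5 9 9 5 6 8 4 2 9 9 4 9
Double every second digit counting from the check-digit position (so the 1st, 3rd, 5th, ... of the partial from the right).
  doubled (with −9 where >9): 0 4 9 1 7 4 9 9 → sum 43
  kept as-is: 9 5 9 6 4 9 4 → sum 46
Total = 43 + 46 = 89.
Check digit = (10 − (89 mod 10)) mod 10 = 1.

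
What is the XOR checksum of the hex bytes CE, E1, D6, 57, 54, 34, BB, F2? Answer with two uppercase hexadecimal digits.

87

XOR the bytes together:
  start with 0xCE
  0xCE ⊕ 0xE1 = 0x2F
  0x2F ⊕ 0xD6 = 0xF9
  0xF9 ⊕ 0x57 = 0xAE
  0xAE ⊕ 0x54 = 0xFA
  0xFA ⊕ 0x34 = 0xCE
  0xCE ⊕ 0xBB = 0x75
  0x75 ⊕ 0xF2 = 0x87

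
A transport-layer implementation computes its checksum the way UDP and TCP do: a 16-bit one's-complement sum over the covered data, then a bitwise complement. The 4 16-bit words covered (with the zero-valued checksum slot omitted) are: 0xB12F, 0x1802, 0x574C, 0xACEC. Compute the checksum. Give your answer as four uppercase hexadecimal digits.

One's-complement addition (fold any carry out of bit 15 back into bit 0):
  0xB12F + 0x1802 = 0x0C931
  0xC931 + 0x574C = 0x1207D → wrap carry → 0x207E
  0x207E + 0xACEC = 0x0CD6A
One's-complement sum = 0xCD6A.
Checksum = ~0xCD6A & 0xFFFF = 0x3295.

3295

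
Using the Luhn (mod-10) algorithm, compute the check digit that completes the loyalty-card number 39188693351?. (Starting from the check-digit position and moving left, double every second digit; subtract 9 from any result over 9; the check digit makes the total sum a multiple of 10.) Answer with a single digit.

7

Partial digits right→left: 1 5 3 3 9 6 8 8 1 9 3
Double every second digit counting from the check-digit position (so the 1st, 3rd, 5th, ... of the partial from the right).
  doubled (with −9 where >9): 2 6 9 7 2 6 → sum 32
  kept as-is: 5 3 6 8 9 → sum 31
Total = 32 + 31 = 63.
Check digit = (10 − (63 mod 10)) mod 10 = 7.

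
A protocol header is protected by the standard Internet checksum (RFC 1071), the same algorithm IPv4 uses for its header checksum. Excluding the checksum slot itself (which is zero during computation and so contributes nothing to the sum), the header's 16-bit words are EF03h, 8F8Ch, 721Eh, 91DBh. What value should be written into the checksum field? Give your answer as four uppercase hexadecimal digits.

7D75

One's-complement addition (fold any carry out of bit 15 back into bit 0):
  0xEF03 + 0x8F8C = 0x17E8F → wrap carry → 0x7E90
  0x7E90 + 0x721E = 0x0F0AE
  0xF0AE + 0x91DB = 0x18289 → wrap carry → 0x828A
One's-complement sum = 0x828A.
Checksum = ~0x828A & 0xFFFF = 0x7D75.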